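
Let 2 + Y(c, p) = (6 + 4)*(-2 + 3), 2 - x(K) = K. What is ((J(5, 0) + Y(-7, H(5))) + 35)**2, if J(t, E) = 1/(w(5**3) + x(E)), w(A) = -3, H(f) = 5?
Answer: 1764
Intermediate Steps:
x(K) = 2 - K
Y(c, p) = 8 (Y(c, p) = -2 + (6 + 4)*(-2 + 3) = -2 + 10*1 = -2 + 10 = 8)
J(t, E) = 1/(-1 - E) (J(t, E) = 1/(-3 + (2 - E)) = 1/(-1 - E))
((J(5, 0) + Y(-7, H(5))) + 35)**2 = ((-1/(1 + 0) + 8) + 35)**2 = ((-1/1 + 8) + 35)**2 = ((-1*1 + 8) + 35)**2 = ((-1 + 8) + 35)**2 = (7 + 35)**2 = 42**2 = 1764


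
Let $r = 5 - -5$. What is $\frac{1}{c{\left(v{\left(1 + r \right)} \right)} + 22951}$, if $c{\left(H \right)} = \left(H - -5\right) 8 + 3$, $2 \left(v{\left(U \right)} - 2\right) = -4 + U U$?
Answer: $\frac{1}{23478} \approx 4.2593 \cdot 10^{-5}$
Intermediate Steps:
$r = 10$ ($r = 5 + 5 = 10$)
$v{\left(U \right)} = \frac{U^{2}}{2}$ ($v{\left(U \right)} = 2 + \frac{-4 + U U}{2} = 2 + \frac{-4 + U^{2}}{2} = 2 + \left(-2 + \frac{U^{2}}{2}\right) = \frac{U^{2}}{2}$)
$c{\left(H \right)} = 43 + 8 H$ ($c{\left(H \right)} = \left(H + 5\right) 8 + 3 = \left(5 + H\right) 8 + 3 = \left(40 + 8 H\right) + 3 = 43 + 8 H$)
$\frac{1}{c{\left(v{\left(1 + r \right)} \right)} + 22951} = \frac{1}{\left(43 + 8 \frac{\left(1 + 10\right)^{2}}{2}\right) + 22951} = \frac{1}{\left(43 + 8 \frac{11^{2}}{2}\right) + 22951} = \frac{1}{\left(43 + 8 \cdot \frac{1}{2} \cdot 121\right) + 22951} = \frac{1}{\left(43 + 8 \cdot \frac{121}{2}\right) + 22951} = \frac{1}{\left(43 + 484\right) + 22951} = \frac{1}{527 + 22951} = \frac{1}{23478}$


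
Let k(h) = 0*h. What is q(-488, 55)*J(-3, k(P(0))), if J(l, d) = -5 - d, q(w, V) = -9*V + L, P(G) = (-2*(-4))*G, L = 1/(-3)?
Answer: 7430/3 ≈ 2476.7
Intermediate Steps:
L = -⅓ ≈ -0.33333
P(G) = 8*G
k(h) = 0
q(w, V) = -⅓ - 9*V (q(w, V) = -9*V - ⅓ = -⅓ - 9*V)
q(-488, 55)*J(-3, k(P(0))) = (-⅓ - 9*55)*(-5 - 1*0) = (-⅓ - 495)*(-5 + 0) = -1486/3*(-5) = 7430/3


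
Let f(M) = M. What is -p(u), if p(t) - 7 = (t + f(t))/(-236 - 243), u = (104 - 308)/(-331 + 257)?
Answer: -123857/17723 ≈ -6.9885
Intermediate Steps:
u = 102/37 (u = -204/(-74) = -204*(-1/74) = 102/37 ≈ 2.7568)
p(t) = 7 - 2*t/479 (p(t) = 7 + (t + t)/(-236 - 243) = 7 + (2*t)/(-479) = 7 + (2*t)*(-1/479) = 7 - 2*t/479)
-p(u) = -(7 - 2/479*102/37) = -(7 - 204/17723) = -1*123857/17723 = -123857/17723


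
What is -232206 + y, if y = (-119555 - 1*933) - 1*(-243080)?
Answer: -109614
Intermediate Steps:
y = 122592 (y = (-119555 - 933) + 243080 = -120488 + 243080 = 122592)
-232206 + y = -232206 + 122592 = -109614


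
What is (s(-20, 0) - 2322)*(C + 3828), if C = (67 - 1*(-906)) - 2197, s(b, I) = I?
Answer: -6046488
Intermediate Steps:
C = -1224 (C = (67 + 906) - 2197 = 973 - 2197 = -1224)
(s(-20, 0) - 2322)*(C + 3828) = (0 - 2322)*(-1224 + 3828) = -2322*2604 = -6046488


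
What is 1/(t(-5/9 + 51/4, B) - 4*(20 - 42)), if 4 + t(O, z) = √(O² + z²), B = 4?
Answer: 108864/8931119 - 36*√213457/8931119 ≈ 0.010327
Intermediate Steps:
t(O, z) = -4 + √(O² + z²)
1/(t(-5/9 + 51/4, B) - 4*(20 - 42)) = 1/((-4 + √((-5/9 + 51/4)² + 4²)) - 4*(20 - 42)) = 1/((-4 + √((-5*⅑ + 51*(¼))² + 16)) - 4*(-22)) = 1/((-4 + √((-5/9 + 51/4)² + 16)) + 88) = 1/((-4 + √((439/36)² + 16)) + 88) = 1/((-4 + √(192721/1296 + 16)) + 88) = 1/((-4 + √(213457/1296)) + 88) = 1/((-4 + √213457/36) + 88) = 1/(84 + √213457/36)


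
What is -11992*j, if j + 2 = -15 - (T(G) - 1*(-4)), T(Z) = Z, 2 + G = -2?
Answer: 203864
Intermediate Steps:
G = -4 (G = -2 - 2 = -4)
j = -17 (j = -2 + (-15 - (-4 - 1*(-4))) = -2 + (-15 - (-4 + 4)) = -2 + (-15 - 1*0) = -2 + (-15 + 0) = -2 - 15 = -17)
-11992*j = -11992*(-17) = 203864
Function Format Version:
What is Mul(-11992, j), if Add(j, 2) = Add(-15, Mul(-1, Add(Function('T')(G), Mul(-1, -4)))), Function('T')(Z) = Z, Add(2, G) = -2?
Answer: 203864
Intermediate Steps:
G = -4 (G = Add(-2, -2) = -4)
j = -17 (j = Add(-2, Add(-15, Mul(-1, Add(-4, Mul(-1, -4))))) = Add(-2, Add(-15, Mul(-1, Add(-4, 4)))) = Add(-2, Add(-15, Mul(-1, 0))) = Add(-2, Add(-15, 0)) = Add(-2, -15) = -17)
Mul(-11992, j) = Mul(-11992, -17) = 203864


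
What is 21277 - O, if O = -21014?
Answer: 42291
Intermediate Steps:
21277 - O = 21277 - 1*(-21014) = 21277 + 21014 = 42291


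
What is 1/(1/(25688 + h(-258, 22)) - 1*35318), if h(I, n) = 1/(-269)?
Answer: -6910071/244049887309 ≈ -2.8314e-5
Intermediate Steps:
h(I, n) = -1/269
1/(1/(25688 + h(-258, 22)) - 1*35318) = 1/(1/(25688 - 1/269) - 1*35318) = 1/(1/(6910071/269) - 35318) = 1/(269/6910071 - 35318) = 1/(-244049887309/6910071) = -6910071/244049887309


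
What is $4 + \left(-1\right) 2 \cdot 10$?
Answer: $-16$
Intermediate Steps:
$4 + \left(-1\right) 2 \cdot 10 = 4 - 20 = -16$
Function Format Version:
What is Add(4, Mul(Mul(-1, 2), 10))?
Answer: -16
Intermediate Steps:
Add(4, Mul(Mul(-1, 2), 10)) = Add(4, Mul(-2, 10)) = Add(4, -20) = -16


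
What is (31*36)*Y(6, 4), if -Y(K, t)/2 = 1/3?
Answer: -744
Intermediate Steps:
Y(K, t) = -2/3
(31*36)*Y(6, 4) = (31*36)*(-2/3) = 1116*(-2/3) = -744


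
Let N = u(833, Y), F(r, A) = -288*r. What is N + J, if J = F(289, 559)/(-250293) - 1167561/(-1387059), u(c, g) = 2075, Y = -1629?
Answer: 80087537053954/38574573143 ≈ 2076.2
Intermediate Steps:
N = 2075
J = 45297782229/38574573143 (J = -288*289/(-250293) - 1167561/(-1387059) = -83232*(-1/250293) - 1167561*(-1/1387059) = 27744/83431 + 389187/462353 = 45297782229/38574573143 ≈ 1.1743)
N + J = 2075 + 45297782229/38574573143 = 80087537053954/38574573143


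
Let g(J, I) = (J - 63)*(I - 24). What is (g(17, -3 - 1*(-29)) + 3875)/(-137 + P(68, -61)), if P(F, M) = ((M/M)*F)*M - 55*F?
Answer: -1261/2675 ≈ -0.47140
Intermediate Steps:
g(J, I) = (-63 + J)*(-24 + I)
P(F, M) = -55*F + F*M (P(F, M) = (1*F)*M - 55*F = F*M - 55*F = -55*F + F*M)
(g(17, -3 - 1*(-29)) + 3875)/(-137 + P(68, -61)) = ((1512 - 63*(-3 - 1*(-29)) - 24*17 + (-3 - 1*(-29))*17) + 3875)/(-137 + 68*(-55 - 61)) = ((1512 - 63*(-3 + 29) - 408 + (-3 + 29)*17) + 3875)/(-137 + 68*(-116)) = ((1512 - 63*26 - 408 + 26*17) + 3875)/(-137 - 7888) = ((1512 - 1638 - 408 + 442) + 3875)/(-8025) = (-92 + 3875)*(-1/8025) = 3783*(-1/8025) = -1261/2675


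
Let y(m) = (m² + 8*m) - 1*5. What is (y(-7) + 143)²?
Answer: 17161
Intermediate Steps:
y(m) = -5 + m² + 8*m (y(m) = (m² + 8*m) - 5 = -5 + m² + 8*m)
(y(-7) + 143)² = ((-5 + (-7)² + 8*(-7)) + 143)² = ((-5 + 49 - 56) + 143)² = (-12 + 143)² = 131² = 17161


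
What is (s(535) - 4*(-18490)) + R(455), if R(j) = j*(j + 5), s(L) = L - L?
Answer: 283260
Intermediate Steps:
s(L) = 0
R(j) = j*(5 + j)
(s(535) - 4*(-18490)) + R(455) = (0 - 4*(-18490)) + 455*(5 + 455) = (0 + 73960) + 455*460 = 73960 + 209300 = 283260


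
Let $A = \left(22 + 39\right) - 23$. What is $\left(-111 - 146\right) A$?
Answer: $-9766$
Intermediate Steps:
$A = 38$ ($A = 61 - 23 = 38$)
$\left(-111 - 146\right) A = \left(-111 - 146\right) 38 = \left(-257\right) 38 = -9766$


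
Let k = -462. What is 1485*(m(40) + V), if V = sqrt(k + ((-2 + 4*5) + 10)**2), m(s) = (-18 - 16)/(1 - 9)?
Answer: 25245/4 + 1485*sqrt(322) ≈ 32959.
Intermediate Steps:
m(s) = 17/4 (m(s) = -34/(-8) = -34*(-1/8) = 17/4)
V = sqrt(322) (V = sqrt(-462 + ((-2 + 4*5) + 10)**2) = sqrt(-462 + ((-2 + 20) + 10)**2) = sqrt(-462 + (18 + 10)**2) = sqrt(-462 + 28**2) = sqrt(-462 + 784) = sqrt(322) ≈ 17.944)
1485*(m(40) + V) = 1485*(17/4 + sqrt(322)) = 25245/4 + 1485*sqrt(322)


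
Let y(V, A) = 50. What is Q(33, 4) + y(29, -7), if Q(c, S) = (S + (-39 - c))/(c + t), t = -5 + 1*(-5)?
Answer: 1082/23 ≈ 47.043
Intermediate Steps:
t = -10 (t = -5 - 5 = -10)
Q(c, S) = (-39 + S - c)/(-10 + c) (Q(c, S) = (S + (-39 - c))/(c - 10) = (-39 + S - c)/(-10 + c))
Q(33, 4) + y(29, -7) = (-39 + 4 - 1*33)/(-10 + 33) + 50 = (-39 + 4 - 33)/23 + 50 = (1/23)*(-68) + 50 = -68/23 + 50 = 1082/23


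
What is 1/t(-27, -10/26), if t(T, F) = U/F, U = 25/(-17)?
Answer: 17/65 ≈ 0.26154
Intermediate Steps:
U = -25/17 (U = 25*(-1/17) = -25/17 ≈ -1.4706)
t(T, F) = -25/(17*F)
1/t(-27, -10/26) = 1/(-25/(17*((-10/26)))) = 1/(-25/(17*((-10*1/26)))) = 1/(-25/(17*(-5/13))) = 1/(-25/17*(-13/5)) = 1/(65/17) = 17/65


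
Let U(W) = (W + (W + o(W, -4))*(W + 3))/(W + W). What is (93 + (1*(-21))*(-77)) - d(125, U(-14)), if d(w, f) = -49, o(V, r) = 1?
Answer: 1759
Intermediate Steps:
U(W) = (W + (1 + W)*(3 + W))/(2*W) (U(W) = (W + (W + 1)*(W + 3))/(W + W) = (W + (1 + W)*(3 + W))/((2*W)) = (W + (1 + W)*(3 + W))*(1/(2*W)) = (W + (1 + W)*(3 + W))/(2*W))
(93 + (1*(-21))*(-77)) - d(125, U(-14)) = (93 + (1*(-21))*(-77)) - 1*(-49) = (93 - 21*(-77)) + 49 = (93 + 1617) + 49 = 1710 + 49 = 1759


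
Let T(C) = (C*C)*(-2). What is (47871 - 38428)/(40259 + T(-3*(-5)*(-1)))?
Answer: 1349/5687 ≈ 0.23721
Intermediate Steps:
T(C) = -2*C² (T(C) = C²*(-2) = -2*C²)
(47871 - 38428)/(40259 + T(-3*(-5)*(-1))) = (47871 - 38428)/(40259 - 2*(-3*(-5)*(-1))²) = 9443/(40259 - 2*(15*(-1))²) = 9443/(40259 - 2*(-15)²) = 9443/(40259 - 2*225) = 9443/(40259 - 450) = 9443/39809 = 9443*(1/39809) = 1349/5687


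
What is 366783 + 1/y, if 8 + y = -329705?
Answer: 120933123278/329713 ≈ 3.6678e+5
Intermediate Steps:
y = -329713 (y = -8 - 329705 = -329713)
366783 + 1/y = 366783 + 1/(-329713) = 366783 - 1/329713 = 120933123278/329713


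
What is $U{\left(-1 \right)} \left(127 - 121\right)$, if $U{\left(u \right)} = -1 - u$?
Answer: $0$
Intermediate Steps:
$U{\left(-1 \right)} \left(127 - 121\right) = \left(-1 - -1\right) \left(127 - 121\right) = \left(-1 + 1\right) 6 = 0 \cdot 6 = 0$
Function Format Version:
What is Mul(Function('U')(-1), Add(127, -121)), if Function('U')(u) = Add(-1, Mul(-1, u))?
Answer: 0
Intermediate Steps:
Mul(Function('U')(-1), Add(127, -121)) = Mul(Add(-1, Mul(-1, -1)), Add(127, -121)) = Mul(Add(-1, 1), 6) = Mul(0, 6) = 0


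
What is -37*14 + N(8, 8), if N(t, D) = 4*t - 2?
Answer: -488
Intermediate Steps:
N(t, D) = -2 + 4*t
-37*14 + N(8, 8) = -37*14 + (-2 + 4*8) = -518 + (-2 + 32) = -518 + 30 = -488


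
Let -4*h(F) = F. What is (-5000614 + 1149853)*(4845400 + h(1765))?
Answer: -74627112804435/4 ≈ -1.8657e+13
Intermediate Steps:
h(F) = -F/4
(-5000614 + 1149853)*(4845400 + h(1765)) = (-5000614 + 1149853)*(4845400 - ¼*1765) = -3850761*(4845400 - 1765/4) = -3850761*19379835/4 = -74627112804435/4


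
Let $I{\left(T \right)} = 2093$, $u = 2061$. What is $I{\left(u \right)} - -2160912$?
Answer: $2163005$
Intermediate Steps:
$I{\left(u \right)} - -2160912 = 2093 - -2160912 = 2093 + 2160912 = 2163005$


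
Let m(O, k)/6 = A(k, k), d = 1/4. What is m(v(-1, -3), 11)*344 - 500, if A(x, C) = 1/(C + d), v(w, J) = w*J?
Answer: -4748/15 ≈ -316.53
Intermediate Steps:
d = 1/4 ≈ 0.25000
v(w, J) = J*w
A(x, C) = 1/(1/4 + C) (A(x, C) = 1/(C + 1/4) = 1/(1/4 + C))
m(O, k) = 24/(1 + 4*k) (m(O, k) = 6*(4/(1 + 4*k)) = 24/(1 + 4*k))
m(v(-1, -3), 11)*344 - 500 = (24/(1 + 4*11))*344 - 500 = (24/(1 + 44))*344 - 500 = (24/45)*344 - 500 = (24*(1/45))*344 - 500 = (8/15)*344 - 500 = 2752/15 - 500 = -4748/15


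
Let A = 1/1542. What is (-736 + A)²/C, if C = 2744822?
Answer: 1288022977921/6526538938008 ≈ 0.19735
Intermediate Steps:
A = 1/1542 ≈ 0.00064851
(-736 + A)²/C = (-736 + 1/1542)²/2744822 = (-1134911/1542)²*(1/2744822) = (1288022977921/2377764)*(1/2744822) = 1288022977921/6526538938008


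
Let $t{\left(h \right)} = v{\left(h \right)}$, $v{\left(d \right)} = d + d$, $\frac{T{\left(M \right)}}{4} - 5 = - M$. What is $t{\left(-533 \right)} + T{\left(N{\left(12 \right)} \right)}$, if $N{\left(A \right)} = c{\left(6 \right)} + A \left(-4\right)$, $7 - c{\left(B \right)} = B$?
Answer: $-858$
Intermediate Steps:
$c{\left(B \right)} = 7 - B$
$N{\left(A \right)} = 1 - 4 A$ ($N{\left(A \right)} = \left(7 - 6\right) + A \left(-4\right) = \left(7 - 6\right) - 4 A = 1 - 4 A$)
$T{\left(M \right)} = 20 - 4 M$ ($T{\left(M \right)} = 20 + 4 \left(- M\right) = 20 - 4 M$)
$v{\left(d \right)} = 2 d$
$t{\left(h \right)} = 2 h$
$t{\left(-533 \right)} + T{\left(N{\left(12 \right)} \right)} = 2 \left(-533\right) - \left(-20 + 4 \left(1 - 48\right)\right) = -1066 - \left(-20 + 4 \left(1 - 48\right)\right) = -1066 + \left(20 - -188\right) = -1066 + \left(20 + 188\right) = -1066 + 208 = -858$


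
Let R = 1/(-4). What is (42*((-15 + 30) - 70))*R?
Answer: 1155/2 ≈ 577.50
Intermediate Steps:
R = -¼ ≈ -0.25000
(42*((-15 + 30) - 70))*R = (42*((-15 + 30) - 70))*(-¼) = (42*(15 - 70))*(-¼) = (42*(-55))*(-¼) = -2310*(-¼) = 1155/2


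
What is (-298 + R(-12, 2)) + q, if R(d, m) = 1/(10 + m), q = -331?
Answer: -7547/12 ≈ -628.92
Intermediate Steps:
(-298 + R(-12, 2)) + q = (-298 + 1/(10 + 2)) - 331 = (-298 + 1/12) - 331 = -3575/12 - 331 = -7547/12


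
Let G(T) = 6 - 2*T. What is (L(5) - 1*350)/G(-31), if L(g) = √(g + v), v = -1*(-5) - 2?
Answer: -175/34 + √2/34 ≈ -5.1055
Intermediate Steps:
v = 3 (v = 5 - 2 = 3)
L(g) = √(3 + g) (L(g) = √(g + 3) = √(3 + g))
(L(5) - 1*350)/G(-31) = (√(3 + 5) - 1*350)/(6 - 2*(-31)) = (√8 - 350)/(6 + 62) = (2*√2 - 350)/68 = (-350 + 2*√2)*(1/68) = -175/34 + √2/34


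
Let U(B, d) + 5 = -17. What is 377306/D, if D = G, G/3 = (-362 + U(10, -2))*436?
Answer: -188653/251136 ≈ -0.75120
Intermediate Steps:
U(B, d) = -22 (U(B, d) = -5 - 17 = -22)
G = -502272 (G = 3*((-362 - 22)*436) = 3*(-384*436) = 3*(-167424) = -502272)
D = -502272
377306/D = 377306/(-502272) = 377306*(-1/502272) = -188653/251136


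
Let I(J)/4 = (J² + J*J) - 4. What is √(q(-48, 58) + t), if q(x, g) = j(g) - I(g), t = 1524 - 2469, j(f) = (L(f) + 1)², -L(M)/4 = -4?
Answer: 4*I*√1722 ≈ 165.99*I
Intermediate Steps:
L(M) = 16 (L(M) = -4*(-4) = 16)
I(J) = -16 + 8*J² (I(J) = 4*((J² + J*J) - 4) = 4*((J² + J²) - 4) = 4*(2*J² - 4) = 4*(-4 + 2*J²) = -16 + 8*J²)
j(f) = 289 (j(f) = (16 + 1)² = 17² = 289)
t = -945
q(x, g) = 305 - 8*g² (q(x, g) = 289 - (-16 + 8*g²) = 289 + (16 - 8*g²) = 305 - 8*g²)
√(q(-48, 58) + t) = √((305 - 8*58²) - 945) = √((305 - 8*3364) - 945) = √((305 - 26912) - 945) = √(-26607 - 945) = √(-27552) = 4*I*√1722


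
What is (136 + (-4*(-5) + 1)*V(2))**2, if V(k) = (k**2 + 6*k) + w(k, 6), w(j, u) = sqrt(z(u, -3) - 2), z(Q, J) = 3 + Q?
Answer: 225871 + 19824*sqrt(7) ≈ 2.7832e+5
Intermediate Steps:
w(j, u) = sqrt(1 + u) (w(j, u) = sqrt((3 + u) - 2) = sqrt(1 + u))
V(k) = sqrt(7) + k**2 + 6*k (V(k) = (k**2 + 6*k) + sqrt(1 + 6) = (k**2 + 6*k) + sqrt(7) = sqrt(7) + k**2 + 6*k)
(136 + (-4*(-5) + 1)*V(2))**2 = (136 + (-4*(-5) + 1)*(sqrt(7) + 2**2 + 6*2))**2 = (136 + (20 + 1)*(sqrt(7) + 4 + 12))**2 = (136 + 21*(16 + sqrt(7)))**2 = (136 + (336 + 21*sqrt(7)))**2 = (472 + 21*sqrt(7))**2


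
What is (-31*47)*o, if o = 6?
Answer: -8742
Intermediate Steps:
(-31*47)*o = -31*47*6 = -1457*6 = -8742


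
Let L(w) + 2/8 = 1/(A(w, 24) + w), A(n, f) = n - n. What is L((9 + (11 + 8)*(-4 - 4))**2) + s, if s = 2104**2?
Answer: 362095821091/81796 ≈ 4.4268e+6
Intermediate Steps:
A(n, f) = 0
L(w) = -1/4 + 1/w (L(w) = -1/4 + 1/(0 + w) = -1/4 + 1/w)
s = 4426816
L((9 + (11 + 8)*(-4 - 4))**2) + s = (4 - (9 + (11 + 8)*(-4 - 4))**2)/(4*((9 + (11 + 8)*(-4 - 4))**2)) + 4426816 = (4 - (9 + 19*(-8))**2)/(4*((9 + 19*(-8))**2)) + 4426816 = (4 - (9 - 152)**2)/(4*((9 - 152)**2)) + 4426816 = (4 - 1*(-143)**2)/(4*((-143)**2)) + 4426816 = (1/4)*(4 - 1*20449)/20449 + 4426816 = (1/4)*(1/20449)*(4 - 20449) + 4426816 = (1/4)*(1/20449)*(-20445) + 4426816 = -20445/81796 + 4426816 = 362095821091/81796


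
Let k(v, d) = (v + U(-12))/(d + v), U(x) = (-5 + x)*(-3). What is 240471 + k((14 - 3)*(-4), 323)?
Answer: 67091416/279 ≈ 2.4047e+5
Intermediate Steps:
U(x) = 15 - 3*x
k(v, d) = (51 + v)/(d + v) (k(v, d) = (v + (15 - 3*(-12)))/(d + v) = (v + (15 + 36))/(d + v) = (v + 51)/(d + v) = (51 + v)/(d + v))
240471 + k((14 - 3)*(-4), 323) = 240471 + (51 + (14 - 3)*(-4))/(323 + (14 - 3)*(-4)) = 240471 + (51 + 11*(-4))/(323 + 11*(-4)) = 240471 + (51 - 44)/(323 - 44) = 240471 + 7/279 = 67091416/279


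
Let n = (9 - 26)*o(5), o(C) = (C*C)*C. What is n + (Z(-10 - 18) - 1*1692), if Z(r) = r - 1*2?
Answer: -3847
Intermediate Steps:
o(C) = C³ (o(C) = C²*C = C³)
Z(r) = -2 + r (Z(r) = r - 2 = -2 + r)
n = -2125 (n = (9 - 26)*5³ = -17*125 = -2125)
n + (Z(-10 - 18) - 1*1692) = -2125 + ((-2 + (-10 - 18)) - 1*1692) = -2125 + ((-2 - 28) - 1692) = -2125 + (-30 - 1692) = -2125 - 1722 = -3847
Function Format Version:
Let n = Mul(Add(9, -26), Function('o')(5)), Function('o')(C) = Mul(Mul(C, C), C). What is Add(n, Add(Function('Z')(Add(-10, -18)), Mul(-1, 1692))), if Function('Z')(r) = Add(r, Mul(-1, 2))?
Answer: -3847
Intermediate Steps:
Function('o')(C) = Pow(C, 3) (Function('o')(C) = Mul(Pow(C, 2), C) = Pow(C, 3))
Function('Z')(r) = Add(-2, r) (Function('Z')(r) = Add(r, -2) = Add(-2, r))
n = -2125 (n = Mul(Add(9, -26), Pow(5, 3)) = Mul(-17, 125) = -2125)
Add(n, Add(Function('Z')(Add(-10, -18)), Mul(-1, 1692))) = Add(-2125, Add(Add(-2, Add(-10, -18)), Mul(-1, 1692))) = Add(-2125, Add(Add(-2, -28), -1692)) = Add(-2125, Add(-30, -1692)) = Add(-2125, -1722) = -3847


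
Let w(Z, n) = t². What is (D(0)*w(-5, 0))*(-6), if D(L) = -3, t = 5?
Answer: 450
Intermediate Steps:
w(Z, n) = 25 (w(Z, n) = 5² = 25)
(D(0)*w(-5, 0))*(-6) = -3*25*(-6) = -75*(-6) = 450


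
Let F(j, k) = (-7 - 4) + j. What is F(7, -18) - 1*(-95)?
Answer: 91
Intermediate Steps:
F(j, k) = -11 + j
F(7, -18) - 1*(-95) = (-11 + 7) - 1*(-95) = -4 + 95 = 91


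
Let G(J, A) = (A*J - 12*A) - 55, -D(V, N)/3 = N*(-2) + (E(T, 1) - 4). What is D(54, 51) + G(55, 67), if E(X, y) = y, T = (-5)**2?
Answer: 3141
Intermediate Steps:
T = 25
D(V, N) = 9 + 6*N (D(V, N) = -3*(N*(-2) + (1 - 4)) = -3*(-2*N - 3) = -3*(-3 - 2*N) = 9 + 6*N)
G(J, A) = -55 - 12*A + A*J (G(J, A) = (-12*A + A*J) - 55 = -55 - 12*A + A*J)
D(54, 51) + G(55, 67) = (9 + 6*51) + (-55 - 12*67 + 67*55) = (9 + 306) + (-55 - 804 + 3685) = 315 + 2826 = 3141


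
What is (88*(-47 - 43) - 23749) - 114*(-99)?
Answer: -20383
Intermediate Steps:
(88*(-47 - 43) - 23749) - 114*(-99) = (88*(-90) - 23749) + 11286 = (-7920 - 23749) + 11286 = -31669 + 11286 = -20383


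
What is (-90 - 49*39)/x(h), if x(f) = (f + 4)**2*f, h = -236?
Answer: 69/438016 ≈ 0.00015753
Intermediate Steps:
x(f) = f*(4 + f)**2 (x(f) = (4 + f)**2*f = f*(4 + f)**2)
(-90 - 49*39)/x(h) = (-90 - 49*39)/((-236*(4 - 236)**2)) = (-90 - 1911)/((-236*(-232)**2)) = -2001/((-236*53824)) = -2001/(-12702464) = -2001*(-1/12702464) = 69/438016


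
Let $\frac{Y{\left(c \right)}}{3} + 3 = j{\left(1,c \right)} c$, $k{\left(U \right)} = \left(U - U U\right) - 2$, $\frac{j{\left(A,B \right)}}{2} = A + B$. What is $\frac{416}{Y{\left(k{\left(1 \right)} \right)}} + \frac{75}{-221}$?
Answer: $\frac{91711}{663} \approx 138.33$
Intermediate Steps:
$j{\left(A,B \right)} = 2 A + 2 B$ ($j{\left(A,B \right)} = 2 \left(A + B\right) = 2 A + 2 B$)
$k{\left(U \right)} = -2 + U - U^{2}$ ($k{\left(U \right)} = \left(U - U^{2}\right) - 2 = -2 + U - U^{2}$)
$Y{\left(c \right)} = -9 + 3 c \left(2 + 2 c\right)$ ($Y{\left(c \right)} = -9 + 3 \left(2 \cdot 1 + 2 c\right) c = -9 + 3 \left(2 + 2 c\right) c = -9 + 3 c \left(2 + 2 c\right)$)
$\frac{416}{Y{\left(k{\left(1 \right)} \right)}} + \frac{75}{-221} = \frac{416}{-9 + 6 \left(-2 + 1 - 1^{2}\right) \left(1 - 2\right)} + \frac{75}{-221} = \frac{416}{-9 + 6 \left(-2 + 1 - 1\right) \left(1 - 2\right)} + 75 \left(- \frac{1}{221}\right) = \frac{416}{-9 + 6 \left(-2 + 1 - 1\right) \left(1 - 2\right)} - \frac{75}{221} = \frac{416}{-9 + 6 \left(-2\right) \left(1 - 2\right)} - \frac{75}{221} = \frac{416}{-9 + 6 \left(-2\right) \left(-1\right)} - \frac{75}{221} = \frac{416}{-9 + 12} - \frac{75}{221} = \frac{416}{3} - \frac{75}{221} = \frac{91711}{663}$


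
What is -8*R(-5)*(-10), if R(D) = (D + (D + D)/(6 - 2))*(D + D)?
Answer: 6000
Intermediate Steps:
R(D) = 3*D² (R(D) = (D + (2*D)/4)*(2*D) = (D + (2*D)*(¼))*(2*D) = (D + D/2)*(2*D) = (3*D/2)*(2*D) = 3*D²)
-8*R(-5)*(-10) = -24*(-5)²*(-10) = -24*25*(-10) = -8*75*(-10) = -600*(-10) = 6000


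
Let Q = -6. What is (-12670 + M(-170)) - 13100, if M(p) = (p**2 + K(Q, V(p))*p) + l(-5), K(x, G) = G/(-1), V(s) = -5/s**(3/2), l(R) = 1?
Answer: 3131 - I*sqrt(170)/34 ≈ 3131.0 - 0.38348*I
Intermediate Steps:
V(s) = -5/s**(3/2)
K(x, G) = -G (K(x, G) = G*(-1) = -G)
M(p) = 1 + p**2 + 5/sqrt(p) (M(p) = (p**2 + (-(-5)/p**(3/2))*p) + 1 = (p**2 + (5/p**(3/2))*p) + 1 = (p**2 + 5/sqrt(p)) + 1 = 1 + p**2 + 5/sqrt(p))
(-12670 + M(-170)) - 13100 = (-12670 + (1 + (-170)**2 + 5/sqrt(-170))) - 13100 = (-12670 + (1 + 28900 + 5*(-I*sqrt(170)/170))) - 13100 = (-12670 + (1 + 28900 - I*sqrt(170)/34)) - 13100 = (-12670 + (28901 - I*sqrt(170)/34)) - 13100 = (16231 - I*sqrt(170)/34) - 13100 = 3131 - I*sqrt(170)/34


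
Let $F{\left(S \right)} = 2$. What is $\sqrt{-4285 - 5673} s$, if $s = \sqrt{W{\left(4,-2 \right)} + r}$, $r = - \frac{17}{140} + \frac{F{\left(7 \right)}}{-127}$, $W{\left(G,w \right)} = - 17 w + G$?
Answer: $\frac{i \sqrt{29798104555310}}{8890} \approx 614.03 i$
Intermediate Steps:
$W{\left(G,w \right)} = G - 17 w$
$r = - \frac{2439}{17780}$ ($r = - \frac{17}{140} + \frac{2}{-127} = \left(-17\right) \frac{1}{140} + 2 \left(- \frac{1}{127}\right) = - \frac{17}{140} - \frac{2}{127} = - \frac{2439}{17780} \approx -0.13718$)
$s = \frac{\sqrt{2992378445}}{8890}$ ($s = \sqrt{\left(4 - -34\right) - \frac{2439}{17780}} = \sqrt{\left(4 + 34\right) - \frac{2439}{17780}} = \sqrt{38 - \frac{2439}{17780}} = \sqrt{\frac{673201}{17780}} = \frac{\sqrt{2992378445}}{8890} \approx 6.1533$)
$\sqrt{-4285 - 5673} s = \sqrt{-4285 - 5673} \frac{\sqrt{2992378445}}{8890} = \sqrt{-9958} \frac{\sqrt{2992378445}}{8890} = i \sqrt{9958} \frac{\sqrt{2992378445}}{8890} = \frac{i \sqrt{29798104555310}}{8890}$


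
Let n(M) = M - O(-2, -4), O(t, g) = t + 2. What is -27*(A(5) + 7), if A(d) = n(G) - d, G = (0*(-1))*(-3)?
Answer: -54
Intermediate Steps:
O(t, g) = 2 + t
G = 0 (G = 0*(-3) = 0)
n(M) = M (n(M) = M - (2 - 2) = M - 1*0 = M + 0 = M)
A(d) = -d (A(d) = 0 - d = -d)
-27*(A(5) + 7) = -27*(-1*5 + 7) = -27*(-5 + 7) = -27*2 = -54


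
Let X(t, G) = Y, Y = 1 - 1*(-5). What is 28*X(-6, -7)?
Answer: 168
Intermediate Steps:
Y = 6 (Y = 1 + 5 = 6)
X(t, G) = 6
28*X(-6, -7) = 28*6 = 168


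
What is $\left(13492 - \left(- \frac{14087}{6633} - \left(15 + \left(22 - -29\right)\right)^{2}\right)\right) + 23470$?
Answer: $\frac{274076381}{6633} \approx 41320.0$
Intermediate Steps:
$\left(13492 - \left(- \frac{14087}{6633} - \left(15 + \left(22 - -29\right)\right)^{2}\right)\right) + 23470 = \left(13492 - \left(- \frac{14087}{6633} - \left(15 + \left(22 + 29\right)\right)^{2}\right)\right) + 23470 = \left(13492 + \left(\frac{14087}{6633} + \left(15 + 51\right)^{2}\right)\right) + 23470 = \left(13492 + \left(\frac{14087}{6633} + 66^{2}\right)\right) + 23470 = \left(13492 + \left(\frac{14087}{6633} + 4356\right)\right) + 23470 = \left(13492 + \frac{28907435}{6633}\right) + 23470 = \frac{118399871}{6633} + 23470 = \frac{274076381}{6633}$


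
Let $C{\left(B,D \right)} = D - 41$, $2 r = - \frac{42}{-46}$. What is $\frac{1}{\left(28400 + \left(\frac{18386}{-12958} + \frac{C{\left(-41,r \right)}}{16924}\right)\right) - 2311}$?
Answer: $\frac{5043927416}{131583853485417} \approx 3.8332 \cdot 10^{-5}$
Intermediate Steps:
$r = \frac{21}{46}$ ($r = \frac{\left(-42\right) \frac{1}{-46}}{2} = \frac{\left(-42\right) \left(- \frac{1}{46}\right)}{2} = \frac{1}{2} \cdot \frac{21}{23} = \frac{21}{46} \approx 0.45652$)
$C{\left(B,D \right)} = -41 + D$
$\frac{1}{\left(28400 + \left(\frac{18386}{-12958} + \frac{C{\left(-41,r \right)}}{16924}\right)\right) - 2311} = \frac{1}{\left(28400 + \left(\frac{18386}{-12958} + \frac{-41 + \frac{21}{46}}{16924}\right)\right) - 2311} = \frac{1}{\left(28400 + \left(18386 \left(- \frac{1}{12958}\right) - \frac{1865}{778504}\right)\right) - 2311} = \frac{1}{\left(28400 - \frac{7168870607}{5043927416}\right) - 2311} = \frac{1}{\frac{143240369743793}{5043927416} - 2311} = \frac{1}{\frac{131583853485417}{5043927416}} = \frac{5043927416}{131583853485417}$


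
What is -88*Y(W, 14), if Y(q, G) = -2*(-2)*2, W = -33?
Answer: -704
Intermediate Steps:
Y(q, G) = 8 (Y(q, G) = 4*2 = 8)
-88*Y(W, 14) = -88*8 = -704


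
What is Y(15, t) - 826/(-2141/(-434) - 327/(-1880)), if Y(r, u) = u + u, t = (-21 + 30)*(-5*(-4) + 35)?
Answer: 1725689050/2083499 ≈ 828.26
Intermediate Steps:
t = 495 (t = 9*(20 + 35) = 9*55 = 495)
Y(r, u) = 2*u
Y(15, t) - 826/(-2141/(-434) - 327/(-1880)) = 2*495 - 826/(-2141/(-434) - 327/(-1880)) = 990 - 826/(-2141*(-1/434) - 327*(-1/1880)) = 990 - 826/(2141/434 + 327/1880) = 990 - 826/2083499/407960 = 990 - 826*407960/2083499 = 990 - 336974960/2083499 = 1725689050/2083499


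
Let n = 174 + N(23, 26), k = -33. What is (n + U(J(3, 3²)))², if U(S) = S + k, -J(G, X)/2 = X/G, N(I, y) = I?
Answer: 24964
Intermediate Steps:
J(G, X) = -2*X/G
U(S) = -33 + S (U(S) = S - 33 = -33 + S)
n = 197 (n = 174 + 23 = 197)
(n + U(J(3, 3²)))² = (197 + (-33 - 2*3²/3))² = (197 + (-33 - 2*9*⅓))² = (197 + (-33 - 6))² = (197 - 39)² = 158² = 24964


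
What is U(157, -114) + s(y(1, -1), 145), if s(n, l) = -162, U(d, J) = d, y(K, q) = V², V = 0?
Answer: -5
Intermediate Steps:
y(K, q) = 0 (y(K, q) = 0² = 0)
U(157, -114) + s(y(1, -1), 145) = 157 - 162 = -5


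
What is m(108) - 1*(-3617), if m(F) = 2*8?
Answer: 3633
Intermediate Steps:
m(F) = 16
m(108) - 1*(-3617) = 16 - 1*(-3617) = 16 + 3617 = 3633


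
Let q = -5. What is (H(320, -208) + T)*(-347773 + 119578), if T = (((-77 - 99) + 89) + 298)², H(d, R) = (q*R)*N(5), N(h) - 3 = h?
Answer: -12058051995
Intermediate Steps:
N(h) = 3 + h
H(d, R) = -40*R (H(d, R) = (-5*R)*(3 + 5) = -5*R*8 = -40*R)
T = 44521 (T = ((-176 + 89) + 298)² = (-87 + 298)² = 211² = 44521)
(H(320, -208) + T)*(-347773 + 119578) = (-40*(-208) + 44521)*(-347773 + 119578) = (8320 + 44521)*(-228195) = 52841*(-228195) = -12058051995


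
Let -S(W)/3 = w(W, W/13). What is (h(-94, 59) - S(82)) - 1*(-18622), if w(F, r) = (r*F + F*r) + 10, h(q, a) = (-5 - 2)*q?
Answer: 291374/13 ≈ 22413.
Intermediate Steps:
h(q, a) = -7*q
w(F, r) = 10 + 2*F*r (w(F, r) = (F*r + F*r) + 10 = 2*F*r + 10 = 10 + 2*F*r)
S(W) = -30 - 6*W**2/13 (S(W) = -3*(10 + 2*W*(W/13)) = -3*(10 + 2*W**2/13) = -30 - 6*W**2/13)
(h(-94, 59) - S(82)) - 1*(-18622) = (-7*(-94) - (-30 - 6/13*82**2)) - 1*(-18622) = (658 - (-30 - 6/13*6724)) + 18622 = (658 - (-30 - 40344/13)) + 18622 = (658 - 1*(-40734/13)) + 18622 = (658 + 40734/13) + 18622 = 49288/13 + 18622 = 291374/13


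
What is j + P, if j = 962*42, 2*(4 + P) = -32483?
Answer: 48317/2 ≈ 24159.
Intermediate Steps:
P = -32491/2 (P = -4 + (½)*(-32483) = -4 - 32483/2 = -32491/2 ≈ -16246.)
j = 40404
j + P = 40404 - 32491/2 = 48317/2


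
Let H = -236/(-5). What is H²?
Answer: 55696/25 ≈ 2227.8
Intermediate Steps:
H = 236/5 (H = -236*(-⅕) = 236/5 ≈ 47.200)
H² = (236/5)² = 55696/25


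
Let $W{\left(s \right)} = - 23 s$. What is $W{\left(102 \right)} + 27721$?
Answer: $25375$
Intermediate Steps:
$W{\left(102 \right)} + 27721 = \left(-23\right) 102 + 27721 = -2346 + 27721 = 25375$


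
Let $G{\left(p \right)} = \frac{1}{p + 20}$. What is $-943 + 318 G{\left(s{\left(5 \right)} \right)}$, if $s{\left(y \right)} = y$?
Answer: $- \frac{23257}{25} \approx -930.28$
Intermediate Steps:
$G{\left(p \right)} = \frac{1}{20 + p}$
$-943 + 318 G{\left(s{\left(5 \right)} \right)} = -943 + \frac{318}{20 + 5} = -943 + \frac{318}{25} = - \frac{23257}{25}$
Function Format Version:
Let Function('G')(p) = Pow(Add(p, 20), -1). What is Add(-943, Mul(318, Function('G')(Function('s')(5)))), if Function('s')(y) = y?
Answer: Rational(-23257, 25) ≈ -930.28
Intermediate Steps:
Function('G')(p) = Pow(Add(20, p), -1)
Add(-943, Mul(318, Function('G')(Function('s')(5)))) = Add(-943, Mul(318, Pow(Add(20, 5), -1))) = Add(-943, Mul(318, Pow(25, -1))) = Add(-943, Mul(318, Rational(1, 25))) = Add(-943, Rational(318, 25)) = Rational(-23257, 25)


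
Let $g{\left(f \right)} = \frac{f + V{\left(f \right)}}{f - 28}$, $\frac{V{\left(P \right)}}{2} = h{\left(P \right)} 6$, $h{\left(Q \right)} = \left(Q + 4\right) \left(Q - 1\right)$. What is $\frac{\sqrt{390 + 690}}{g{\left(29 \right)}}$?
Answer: $\frac{6 \sqrt{30}}{11117} \approx 0.0029561$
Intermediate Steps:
$h{\left(Q \right)} = \left(-1 + Q\right) \left(4 + Q\right)$ ($h{\left(Q \right)} = \left(4 + Q\right) \left(-1 + Q\right) = \left(-1 + Q\right) \left(4 + Q\right)$)
$V{\left(P \right)} = -48 + 12 P^{2} + 36 P$ ($V{\left(P \right)} = 2 \left(-4 + P^{2} + 3 P\right) 6 = 2 \left(-24 + 6 P^{2} + 18 P\right) = -48 + 12 P^{2} + 36 P$)
$g{\left(f \right)} = \frac{-48 + 12 f^{2} + 37 f}{-28 + f}$ ($g{\left(f \right)} = \frac{f + \left(-48 + 12 f^{2} + 36 f\right)}{f - 28} = \frac{-48 + 12 f^{2} + 37 f}{-28 + f}$)
$\frac{\sqrt{390 + 690}}{g{\left(29 \right)}} = \frac{\sqrt{390 + 690}}{\frac{1}{-28 + 29} \left(-48 + 12 \cdot 29^{2} + 37 \cdot 29\right)} = \frac{\sqrt{1080}}{1^{-1} \left(-48 + 12 \cdot 841 + 1073\right)} = \frac{6 \sqrt{30}}{1 \left(-48 + 10092 + 1073\right)} = \frac{6 \sqrt{30}}{1 \cdot 11117} = \frac{6 \sqrt{30}}{11117}$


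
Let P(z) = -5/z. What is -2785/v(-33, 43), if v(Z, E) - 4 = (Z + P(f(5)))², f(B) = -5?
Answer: -2785/1028 ≈ -2.7091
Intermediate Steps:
v(Z, E) = 4 + (1 + Z)² (v(Z, E) = 4 + (Z - 5/(-5))² = 4 + (Z - 5*(-⅕))² = 4 + (Z + 1)² = 4 + (1 + Z)²)
-2785/v(-33, 43) = -2785/(4 + (1 - 33)²) = -2785/(4 + (-32)²) = -2785/(4 + 1024) = -2785/1028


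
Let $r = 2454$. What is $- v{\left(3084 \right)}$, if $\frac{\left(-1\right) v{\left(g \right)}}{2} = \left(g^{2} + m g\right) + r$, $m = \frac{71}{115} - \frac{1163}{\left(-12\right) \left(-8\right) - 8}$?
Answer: $\frac{23970880113}{1265} \approx 1.8949 \cdot 10^{7}$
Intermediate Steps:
$m = - \frac{127497}{10120}$ ($m = 71 \cdot \frac{1}{115} - \frac{1163}{96 - 8} = \frac{71}{115} - \frac{1163}{88} = - \frac{127497}{10120} \approx -12.599$)
$v{\left(g \right)} = -4908 - 2 g^{2} + \frac{127497 g}{5060}$ ($v{\left(g \right)} = - 2 \left(\left(g^{2} - \frac{127497 g}{10120}\right) + 2454\right) = - 2 \left(2454 + g^{2} - \frac{127497 g}{10120}\right) = -4908 - 2 g^{2} + \frac{127497 g}{5060}$)
$- v{\left(3084 \right)} = - (-4908 - 2 \cdot 3084^{2} + \frac{127497}{5060} \cdot 3084) = - (-4908 - 19022112 + \frac{98300187}{1265}) = \left(-1\right) \left(- \frac{23970880113}{1265}\right) = \frac{23970880113}{1265}$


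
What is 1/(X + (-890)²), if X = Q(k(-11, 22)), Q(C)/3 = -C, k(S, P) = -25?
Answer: 1/792175 ≈ 1.2623e-6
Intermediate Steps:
Q(C) = -3*C (Q(C) = 3*(-C) = -3*C)
X = 75 (X = -3*(-25) = 75)
1/(X + (-890)²) = 1/(75 + (-890)²) = 1/(75 + 792100) = 1/792175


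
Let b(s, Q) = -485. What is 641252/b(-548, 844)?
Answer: -641252/485 ≈ -1322.2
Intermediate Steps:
641252/b(-548, 844) = 641252/(-485) = 641252*(-1/485) = -641252/485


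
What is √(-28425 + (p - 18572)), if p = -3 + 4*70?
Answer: 8*I*√730 ≈ 216.15*I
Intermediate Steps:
p = 277 (p = -3 + 280 = 277)
√(-28425 + (p - 18572)) = √(-28425 + (277 - 18572)) = √(-28425 - 18295) = √(-46720) = 8*I*√730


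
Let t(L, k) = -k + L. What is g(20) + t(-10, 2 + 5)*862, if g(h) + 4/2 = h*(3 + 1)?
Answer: -14576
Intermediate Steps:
t(L, k) = L - k
g(h) = -2 + 4*h (g(h) = -2 + h*(3 + 1) = -2 + h*4 = -2 + 4*h)
g(20) + t(-10, 2 + 5)*862 = (-2 + 4*20) + (-10 - (2 + 5))*862 = (-2 + 80) + (-10 - 1*7)*862 = 78 + (-10 - 7)*862 = 78 - 17*862 = 78 - 14654 = -14576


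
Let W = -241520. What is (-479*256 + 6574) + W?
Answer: -357570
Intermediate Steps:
(-479*256 + 6574) + W = (-479*256 + 6574) - 241520 = (-122624 + 6574) - 241520 = -116050 - 241520 = -357570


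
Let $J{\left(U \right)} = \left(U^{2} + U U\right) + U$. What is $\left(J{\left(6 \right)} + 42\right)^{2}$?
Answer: $14400$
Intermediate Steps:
$J{\left(U \right)} = U + 2 U^{2}$ ($J{\left(U \right)} = \left(U^{2} + U^{2}\right) + U = 2 U^{2} + U = U + 2 U^{2}$)
$\left(J{\left(6 \right)} + 42\right)^{2} = \left(6 \left(1 + 2 \cdot 6\right) + 42\right)^{2} = \left(6 \left(1 + 12\right) + 42\right)^{2} = \left(6 \cdot 13 + 42\right)^{2} = \left(78 + 42\right)^{2} = 120^{2} = 14400$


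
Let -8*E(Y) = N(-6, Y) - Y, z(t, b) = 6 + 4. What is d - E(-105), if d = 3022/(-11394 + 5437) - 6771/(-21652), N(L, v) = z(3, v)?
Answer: 3658007721/257961928 ≈ 14.180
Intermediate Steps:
z(t, b) = 10
N(L, v) = 10
d = -25097497/128980964 (d = 3022/(-5957) - 6771*(-1/21652) = 3022*(-1/5957) + 6771/21652 = -3022/5957 + 6771/21652 = -25097497/128980964 ≈ -0.19458)
E(Y) = -5/4 + Y/8 (E(Y) = -(10 - Y)/8 = -5/4 + Y/8)
d - E(-105) = -25097497/128980964 - (-5/4 + (1/8)*(-105)) = -25097497/128980964 - (-5/4 - 105/8) = -25097497/128980964 - 1*(-115/8) = -25097497/128980964 + 115/8 = 3658007721/257961928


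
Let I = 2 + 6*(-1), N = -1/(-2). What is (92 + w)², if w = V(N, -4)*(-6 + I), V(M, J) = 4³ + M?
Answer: 305809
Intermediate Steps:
N = ½ (N = -1*(-½) = ½ ≈ 0.50000)
I = -4 (I = 2 - 6 = -4)
V(M, J) = 64 + M
w = -645 (w = (64 + ½)*(-6 - 4) = (129/2)*(-10) = -645)
(92 + w)² = (92 - 645)² = (-553)² = 305809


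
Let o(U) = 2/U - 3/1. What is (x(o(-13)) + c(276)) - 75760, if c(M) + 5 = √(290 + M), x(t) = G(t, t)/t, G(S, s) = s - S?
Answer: -75765 + √566 ≈ -75741.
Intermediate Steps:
o(U) = -3 + 2/U (o(U) = 2/U - 3*1 = 2/U - 3 = -3 + 2/U)
x(t) = 0 (x(t) = (t - t)/t = 0/t = 0)
c(M) = -5 + √(290 + M)
(x(o(-13)) + c(276)) - 75760 = (0 + (-5 + √(290 + 276))) - 75760 = (0 + (-5 + √566)) - 75760 = (-5 + √566) - 75760 = -75765 + √566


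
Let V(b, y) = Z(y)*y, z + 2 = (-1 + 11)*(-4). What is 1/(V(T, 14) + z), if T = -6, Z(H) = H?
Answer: 1/154 ≈ 0.0064935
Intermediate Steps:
z = -42 (z = -2 + (-1 + 11)*(-4) = -2 + 10*(-4) = -2 - 40 = -42)
V(b, y) = y² (V(b, y) = y*y = y²)
1/(V(T, 14) + z) = 1/(14² - 42) = 1/(196 - 42) = 1/154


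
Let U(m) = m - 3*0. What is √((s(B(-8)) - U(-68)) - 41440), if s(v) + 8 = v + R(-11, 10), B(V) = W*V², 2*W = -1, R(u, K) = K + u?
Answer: I*√41413 ≈ 203.5*I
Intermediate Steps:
U(m) = m (U(m) = m + 0 = m)
W = -½ (W = (½)*(-1) = -½ ≈ -0.50000)
B(V) = -V²/2
s(v) = -9 + v (s(v) = -8 + (v + (10 - 11)) = -8 + (v - 1) = -8 + (-1 + v) = -9 + v)
√((s(B(-8)) - U(-68)) - 41440) = √(((-9 - ½*(-8)²) - 1*(-68)) - 41440) = √(((-9 - ½*64) + 68) - 41440) = √(((-9 - 32) + 68) - 41440) = √((-41 + 68) - 41440) = √(27 - 41440) = √(-41413) = I*√41413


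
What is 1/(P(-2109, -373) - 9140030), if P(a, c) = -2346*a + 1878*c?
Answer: -1/4892810 ≈ -2.0438e-7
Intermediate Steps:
1/(P(-2109, -373) - 9140030) = 1/((-2346*(-2109) + 1878*(-373)) - 9140030) = 1/((4947714 - 700494) - 9140030) = 1/(4247220 - 9140030) = 1/(-4892810) = -1/4892810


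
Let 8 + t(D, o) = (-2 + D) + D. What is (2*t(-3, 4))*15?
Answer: -480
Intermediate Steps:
t(D, o) = -10 + 2*D (t(D, o) = -8 + ((-2 + D) + D) = -8 + (-2 + 2*D) = -10 + 2*D)
(2*t(-3, 4))*15 = (2*(-10 + 2*(-3)))*15 = (2*(-10 - 6))*15 = (2*(-16))*15 = -32*15 = -480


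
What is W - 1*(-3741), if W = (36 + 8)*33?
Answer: 5193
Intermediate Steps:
W = 1452 (W = 44*33 = 1452)
W - 1*(-3741) = 1452 - 1*(-3741) = 1452 + 3741 = 5193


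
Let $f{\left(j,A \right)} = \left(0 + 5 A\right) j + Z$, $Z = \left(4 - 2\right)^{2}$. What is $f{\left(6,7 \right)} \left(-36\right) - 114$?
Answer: $-7818$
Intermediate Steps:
$Z = 4$ ($Z = 2^{2} = 4$)
$f{\left(j,A \right)} = 4 + 5 A j$ ($f{\left(j,A \right)} = \left(0 + 5 A\right) j + 4 = 5 A j + 4 = 4 + 5 A j$)
$f{\left(6,7 \right)} \left(-36\right) - 114 = \left(4 + 5 \cdot 7 \cdot 6\right) \left(-36\right) - 114 = \left(4 + 210\right) \left(-36\right) - 114 = 214 \left(-36\right) - 114 = -7704 - 114 = -7818$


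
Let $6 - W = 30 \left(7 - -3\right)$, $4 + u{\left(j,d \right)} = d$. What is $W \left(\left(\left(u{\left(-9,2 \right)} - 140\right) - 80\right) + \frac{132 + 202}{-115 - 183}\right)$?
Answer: $\frac{9774030}{149} \approx 65598.0$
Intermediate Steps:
$u{\left(j,d \right)} = -4 + d$
$W = -294$ ($W = 6 - 30 \left(7 - -3\right) = 6 - 30 \left(7 + 3\right) = 6 - 30 \cdot 10 = 6 - 300 = -294$)
$W \left(\left(\left(u{\left(-9,2 \right)} - 140\right) - 80\right) + \frac{132 + 202}{-115 - 183}\right) = - 294 \left(\left(\left(\left(-4 + 2\right) - 140\right) - 80\right) + \frac{132 + 202}{-115 - 183}\right) = - 294 \left(\left(\left(-2 - 140\right) - 80\right) + \frac{334}{-298}\right) = - 294 \left(\left(-142 - 80\right) + 334 \left(- \frac{1}{298}\right)\right) = - 294 \left(-222 - \frac{167}{149}\right) = \left(-294\right) \left(- \frac{33245}{149}\right) = \frac{9774030}{149}$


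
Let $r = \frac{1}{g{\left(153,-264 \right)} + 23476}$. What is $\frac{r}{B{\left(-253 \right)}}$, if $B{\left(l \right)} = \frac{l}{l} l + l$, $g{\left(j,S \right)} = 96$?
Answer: $- \frac{1}{11927432} \approx -8.384 \cdot 10^{-8}$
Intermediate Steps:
$B{\left(l \right)} = 2 l$ ($B{\left(l \right)} = 1 l + l = l + l = 2 l$)
$r = \frac{1}{23572}$ ($r = \frac{1}{96 + 23476} = \frac{1}{23572} \approx 4.2423 \cdot 10^{-5}$)
$\frac{r}{B{\left(-253 \right)}} = \frac{1}{23572 \cdot 2 \left(-253\right)} = \frac{1}{23572 \left(-506\right)} = \frac{1}{23572} \left(- \frac{1}{506}\right) = - \frac{1}{11927432}$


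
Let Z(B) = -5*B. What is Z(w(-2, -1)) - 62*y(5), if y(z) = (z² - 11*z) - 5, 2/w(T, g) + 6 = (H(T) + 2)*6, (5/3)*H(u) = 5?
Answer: 26035/12 ≈ 2169.6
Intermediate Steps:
H(u) = 3 (H(u) = (⅗)*5 = 3)
w(T, g) = 1/12 (w(T, g) = 2/(-6 + (3 + 2)*6) = 2/(-6 + 5*6) = 2/(-6 + 30) = 2/24 = 2*(1/24) = 1/12)
y(z) = -5 + z² - 11*z
Z(w(-2, -1)) - 62*y(5) = -5*1/12 - 62*(-5 + 5² - 11*5) = -5/12 - 62*(-5 + 25 - 55) = -5/12 - 62*(-35) = -5/12 + 2170 = 26035/12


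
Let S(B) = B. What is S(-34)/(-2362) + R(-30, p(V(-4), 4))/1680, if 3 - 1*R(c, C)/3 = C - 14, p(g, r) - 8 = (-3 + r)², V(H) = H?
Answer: 2371/82670 ≈ 0.028680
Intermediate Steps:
p(g, r) = 8 + (-3 + r)²
R(c, C) = 51 - 3*C (R(c, C) = 9 - 3*(C - 14) = 9 - 3*(-14 + C) = 9 + (42 - 3*C) = 51 - 3*C)
S(-34)/(-2362) + R(-30, p(V(-4), 4))/1680 = -34/(-2362) + (51 - 3*(8 + (-3 + 4)²))/1680 = -34*(-1/2362) + (51 - 3*(8 + 1²))*(1/1680) = 17/1181 + (51 - 3*(8 + 1))*(1/1680) = 17/1181 + (51 - 3*9)*(1/1680) = 17/1181 + (51 - 27)*(1/1680) = 17/1181 + 24*(1/1680) = 17/1181 + 1/70 = 2371/82670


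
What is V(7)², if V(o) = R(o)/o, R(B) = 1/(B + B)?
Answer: 1/9604 ≈ 0.00010412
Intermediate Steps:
R(B) = 1/(2*B)
V(o) = 1/(2*o²) (V(o) = (1/(2*o))/o = 1/(2*o²))
V(7)² = ((½)/7²)² = ((½)*(1/49))² = (1/98)² = 1/9604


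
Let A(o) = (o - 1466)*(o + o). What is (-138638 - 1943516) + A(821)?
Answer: -3141244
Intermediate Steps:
A(o) = 2*o*(-1466 + o) (A(o) = (-1466 + o)*(2*o) = 2*o*(-1466 + o))
(-138638 - 1943516) + A(821) = (-138638 - 1943516) + 2*821*(-1466 + 821) = -2082154 + 2*821*(-645) = -2082154 - 1059090 = -3141244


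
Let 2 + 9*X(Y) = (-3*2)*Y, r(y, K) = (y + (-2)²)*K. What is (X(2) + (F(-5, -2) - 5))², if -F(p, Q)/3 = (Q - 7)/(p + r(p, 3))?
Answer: 511225/5184 ≈ 98.616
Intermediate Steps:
r(y, K) = K*(4 + y) (r(y, K) = (y + 4)*K = (4 + y)*K = K*(4 + y))
F(p, Q) = -3*(-7 + Q)/(12 + 4*p) (F(p, Q) = -3*(Q - 7)/(p + 3*(4 + p)) = -3*(-7 + Q)/(p + (12 + 3*p)) = -3*(-7 + Q)/(12 + 4*p))
X(Y) = -2/9 - 2*Y/3 (X(Y) = -2/9 + ((-3*2)*Y)/9 = -2/9 + (-6*Y)/9 = -2/9 - 2*Y/3)
(X(2) + (F(-5, -2) - 5))² = ((-2/9 - ⅔*2) + (3*(7 - 1*(-2))/(4*(3 - 5)) - 5))² = ((-2/9 - 4/3) + ((¾)*(7 + 2)/(-2) - 5))² = (-14/9 + ((¾)*(-½)*9 - 5))² = (-14/9 + (-27/8 - 5))² = (-14/9 - 67/8)² = (-715/72)² = 511225/5184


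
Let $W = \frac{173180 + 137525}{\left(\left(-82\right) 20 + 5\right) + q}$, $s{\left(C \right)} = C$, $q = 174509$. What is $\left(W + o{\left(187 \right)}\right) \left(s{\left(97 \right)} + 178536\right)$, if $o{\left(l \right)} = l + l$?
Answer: $\frac{892692048521}{13298} \approx 6.713 \cdot 10^{7}$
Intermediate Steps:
$W = \frac{310705}{172874}$ ($W = \frac{173180 + 137525}{\left(\left(-82\right) 20 + 5\right) + 174509} = \frac{310705}{\left(-1640 + 5\right) + 174509} = \frac{310705}{-1635 + 174509} = \frac{310705}{172874} \approx 1.7973$)
$o{\left(l \right)} = 2 l$
$\left(W + o{\left(187 \right)}\right) \left(s{\left(97 \right)} + 178536\right) = \left(\frac{310705}{172874} + 2 \cdot 187\right) \left(97 + 178536\right) = \left(\frac{310705}{172874} + 374\right) 178633 = \frac{64965581}{172874} \cdot 178633 = \frac{892692048521}{13298}$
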